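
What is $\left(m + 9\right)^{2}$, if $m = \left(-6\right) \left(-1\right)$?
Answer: $225$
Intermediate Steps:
$m = 6$
$\left(m + 9\right)^{2} = \left(6 + 9\right)^{2} = 15^{2} = 225$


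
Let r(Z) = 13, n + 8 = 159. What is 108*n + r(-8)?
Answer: 16321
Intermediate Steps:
n = 151 (n = -8 + 159 = 151)
108*n + r(-8) = 108*151 + 13 = 16308 + 13 = 16321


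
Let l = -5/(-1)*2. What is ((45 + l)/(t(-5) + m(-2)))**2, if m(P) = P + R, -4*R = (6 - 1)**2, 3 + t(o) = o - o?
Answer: 1936/81 ≈ 23.901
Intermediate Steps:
t(o) = -3 (t(o) = -3 + (o - o) = -3 + 0 = -3)
R = -25/4 (R = -(6 - 1)**2/4 = -1/4*5**2 = -1/4*25 = -25/4 ≈ -6.2500)
l = 10 (l = -5*(-1)*2 = 5*2 = 10)
m(P) = -25/4 + P (m(P) = P - 25/4 = -25/4 + P)
((45 + l)/(t(-5) + m(-2)))**2 = ((45 + 10)/(-3 + (-25/4 - 2)))**2 = (55/(-3 - 33/4))**2 = (55/(-45/4))**2 = (55*(-4/45))**2 = (-44/9)**2 = 1936/81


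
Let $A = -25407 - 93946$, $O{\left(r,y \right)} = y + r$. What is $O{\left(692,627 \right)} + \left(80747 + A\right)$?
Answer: $-37287$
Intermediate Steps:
$O{\left(r,y \right)} = r + y$
$A = -119353$ ($A = -25407 - 93946 = -119353$)
$O{\left(692,627 \right)} + \left(80747 + A\right) = \left(692 + 627\right) + \left(80747 - 119353\right) = 1319 - 38606 = -37287$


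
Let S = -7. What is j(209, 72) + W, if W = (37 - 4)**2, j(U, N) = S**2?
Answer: 1138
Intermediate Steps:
j(U, N) = 49 (j(U, N) = (-7)**2 = 49)
W = 1089 (W = 33**2 = 1089)
j(209, 72) + W = 49 + 1089 = 1138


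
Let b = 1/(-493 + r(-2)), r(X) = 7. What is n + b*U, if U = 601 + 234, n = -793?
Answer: -386233/486 ≈ -794.72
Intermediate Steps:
U = 835
b = -1/486 (b = 1/(-493 + 7) = 1/(-486) = -1/486 ≈ -0.0020576)
n + b*U = -793 - 1/486*835 = -793 - 835/486 = -386233/486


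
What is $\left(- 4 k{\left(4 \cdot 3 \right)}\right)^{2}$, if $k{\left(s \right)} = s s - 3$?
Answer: $318096$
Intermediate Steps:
$k{\left(s \right)} = -3 + s^{2}$ ($k{\left(s \right)} = s^{2} - 3 = -3 + s^{2}$)
$\left(- 4 k{\left(4 \cdot 3 \right)}\right)^{2} = \left(- 4 \left(-3 + \left(4 \cdot 3\right)^{2}\right)\right)^{2} = \left(- 4 \left(-3 + 12^{2}\right)\right)^{2} = \left(- 4 \left(-3 + 144\right)\right)^{2} = \left(\left(-4\right) 141\right)^{2} = \left(-564\right)^{2} = 318096$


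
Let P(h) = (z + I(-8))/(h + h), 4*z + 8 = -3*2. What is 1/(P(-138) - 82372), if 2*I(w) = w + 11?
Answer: -138/11367335 ≈ -1.2140e-5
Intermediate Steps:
I(w) = 11/2 + w/2 (I(w) = (w + 11)/2 = (11 + w)/2 = 11/2 + w/2)
z = -7/2 (z = -2 + (-3*2)/4 = -2 + (¼)*(-6) = -2 - 3/2 = -7/2 ≈ -3.5000)
P(h) = -1/h (P(h) = (-7/2 + (11/2 + (½)*(-8)))/(h + h) = (-7/2 + (11/2 - 4))/((2*h)) = (-7/2 + 3/2)*(1/(2*h)) = -1/h)
1/(P(-138) - 82372) = 1/(-1/(-138) - 82372) = 1/(-1*(-1/138) - 82372) = 1/(1/138 - 82372) = 1/(-11367335/138) = -138/11367335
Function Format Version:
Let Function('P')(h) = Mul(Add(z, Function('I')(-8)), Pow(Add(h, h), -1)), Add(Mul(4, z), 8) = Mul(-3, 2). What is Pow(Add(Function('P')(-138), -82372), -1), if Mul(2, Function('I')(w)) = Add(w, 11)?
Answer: Rational(-138, 11367335) ≈ -1.2140e-5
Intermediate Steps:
Function('I')(w) = Add(Rational(11, 2), Mul(Rational(1, 2), w)) (Function('I')(w) = Mul(Rational(1, 2), Add(w, 11)) = Mul(Rational(1, 2), Add(11, w)) = Add(Rational(11, 2), Mul(Rational(1, 2), w)))
z = Rational(-7, 2) (z = Add(-2, Mul(Rational(1, 4), Mul(-3, 2))) = Add(-2, Mul(Rational(1, 4), -6)) = Add(-2, Rational(-3, 2)) = Rational(-7, 2) ≈ -3.5000)
Function('P')(h) = Mul(-1, Pow(h, -1)) (Function('P')(h) = Mul(Add(Rational(-7, 2), Add(Rational(11, 2), Mul(Rational(1, 2), -8))), Pow(Add(h, h), -1)) = Mul(Add(Rational(-7, 2), Add(Rational(11, 2), -4)), Pow(Mul(2, h), -1)) = Mul(Add(Rational(-7, 2), Rational(3, 2)), Mul(Rational(1, 2), Pow(h, -1))) = Mul(-2, Mul(Rational(1, 2), Pow(h, -1))) = Mul(-1, Pow(h, -1)))
Pow(Add(Function('P')(-138), -82372), -1) = Pow(Add(Mul(-1, Pow(-138, -1)), -82372), -1) = Pow(Add(Mul(-1, Rational(-1, 138)), -82372), -1) = Pow(Add(Rational(1, 138), -82372), -1) = Pow(Rational(-11367335, 138), -1) = Rational(-138, 11367335)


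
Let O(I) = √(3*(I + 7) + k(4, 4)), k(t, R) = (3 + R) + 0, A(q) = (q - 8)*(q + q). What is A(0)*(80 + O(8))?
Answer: 0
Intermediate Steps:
A(q) = 2*q*(-8 + q) (A(q) = (-8 + q)*(2*q) = 2*q*(-8 + q))
k(t, R) = 3 + R
O(I) = √(28 + 3*I) (O(I) = √(3*(I + 7) + (3 + 4)) = √(3*(7 + I) + 7) = √((21 + 3*I) + 7) = √(28 + 3*I))
A(0)*(80 + O(8)) = (2*0*(-8 + 0))*(80 + √(28 + 3*8)) = (2*0*(-8))*(80 + √(28 + 24)) = 0*(80 + √52) = 0*(80 + 2*√13) = 0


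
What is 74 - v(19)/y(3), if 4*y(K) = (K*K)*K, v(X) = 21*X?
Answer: 134/9 ≈ 14.889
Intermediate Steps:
y(K) = K³/4 (y(K) = ((K*K)*K)/4 = (K²*K)/4 = K³/4)
74 - v(19)/y(3) = 74 - 21*19/((¼)*3³) = 74 - 399/((¼)*27) = 74 - 399/27/4 = 74 - 399*4/27 = 74 - 1*532/9 = 74 - 532/9 = 134/9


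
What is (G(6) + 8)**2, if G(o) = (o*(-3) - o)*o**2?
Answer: 732736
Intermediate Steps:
G(o) = -4*o**3 (G(o) = (-3*o - o)*o**2 = (-4*o)*o**2 = -4*o**3)
(G(6) + 8)**2 = (-4*6**3 + 8)**2 = (-4*216 + 8)**2 = (-864 + 8)**2 = (-856)**2 = 732736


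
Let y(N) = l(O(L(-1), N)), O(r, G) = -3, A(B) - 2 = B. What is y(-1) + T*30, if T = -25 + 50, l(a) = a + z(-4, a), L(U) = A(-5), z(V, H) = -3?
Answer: 744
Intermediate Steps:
A(B) = 2 + B
L(U) = -3 (L(U) = 2 - 5 = -3)
l(a) = -3 + a (l(a) = a - 3 = -3 + a)
y(N) = -6 (y(N) = -3 - 3 = -6)
T = 25
y(-1) + T*30 = -6 + 25*30 = -6 + 750 = 744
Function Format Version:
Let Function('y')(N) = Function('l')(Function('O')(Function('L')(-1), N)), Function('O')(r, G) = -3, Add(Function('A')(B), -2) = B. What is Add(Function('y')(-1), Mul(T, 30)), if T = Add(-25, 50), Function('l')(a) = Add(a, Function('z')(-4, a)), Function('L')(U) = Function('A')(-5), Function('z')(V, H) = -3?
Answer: 744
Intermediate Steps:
Function('A')(B) = Add(2, B)
Function('L')(U) = -3 (Function('L')(U) = Add(2, -5) = -3)
Function('l')(a) = Add(-3, a) (Function('l')(a) = Add(a, -3) = Add(-3, a))
Function('y')(N) = -6 (Function('y')(N) = Add(-3, -3) = -6)
T = 25
Add(Function('y')(-1), Mul(T, 30)) = Add(-6, Mul(25, 30)) = Add(-6, 750) = 744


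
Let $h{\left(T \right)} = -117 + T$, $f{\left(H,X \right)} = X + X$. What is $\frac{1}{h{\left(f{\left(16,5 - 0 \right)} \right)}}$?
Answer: $- \frac{1}{107} \approx -0.0093458$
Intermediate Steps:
$f{\left(H,X \right)} = 2 X$
$\frac{1}{h{\left(f{\left(16,5 - 0 \right)} \right)}} = \frac{1}{-117 + 2 \left(5 - 0\right)} = \frac{1}{-117 + 2 \left(5 + 0\right)} = \frac{1}{-117 + 2 \cdot 5} = \frac{1}{-117 + 10} = \frac{1}{-107} = - \frac{1}{107}$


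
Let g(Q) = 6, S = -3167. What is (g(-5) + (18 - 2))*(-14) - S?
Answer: 2859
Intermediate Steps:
(g(-5) + (18 - 2))*(-14) - S = (6 + (18 - 2))*(-14) - 1*(-3167) = (6 + 16)*(-14) + 3167 = 22*(-14) + 3167 = -308 + 3167 = 2859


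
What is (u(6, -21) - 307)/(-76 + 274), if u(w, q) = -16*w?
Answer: -403/198 ≈ -2.0354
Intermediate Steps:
(u(6, -21) - 307)/(-76 + 274) = (-16*6 - 307)/(-76 + 274) = (-96 - 307)/198 = -403*1/198 = -403/198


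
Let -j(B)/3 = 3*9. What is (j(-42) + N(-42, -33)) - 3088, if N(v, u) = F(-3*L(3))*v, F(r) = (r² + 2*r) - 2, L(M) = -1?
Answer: -3715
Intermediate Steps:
j(B) = -81 (j(B) = -9*9 = -3*27 = -81)
F(r) = -2 + r² + 2*r
N(v, u) = 13*v (N(v, u) = (-2 + (-3*(-1))² + 2*(-3*(-1)))*v = (-2 + 3² + 2*3)*v = (-2 + 9 + 6)*v = 13*v)
(j(-42) + N(-42, -33)) - 3088 = (-81 + 13*(-42)) - 3088 = (-81 - 546) - 3088 = -627 - 3088 = -3715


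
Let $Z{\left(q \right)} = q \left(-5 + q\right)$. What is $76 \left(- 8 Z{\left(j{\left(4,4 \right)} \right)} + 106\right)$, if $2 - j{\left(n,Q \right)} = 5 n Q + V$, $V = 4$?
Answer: $-4329416$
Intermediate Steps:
$j{\left(n,Q \right)} = -2 - 5 Q n$ ($j{\left(n,Q \right)} = 2 - \left(5 n Q + 4\right) = 2 - \left(5 Q n + 4\right) = 2 - \left(4 + 5 Q n\right) = -2 - 5 Q n$)
$76 \left(- 8 Z{\left(j{\left(4,4 \right)} \right)} + 106\right) = 76 \left(- 8 \left(-2 - 20 \cdot 4\right) \left(-5 - \left(2 + 20 \cdot 4\right)\right) + 106\right) = 76 \left(- 8 \left(-2 - 80\right) \left(-5 - 82\right) + 106\right) = 76 \left(- 8 \left(- 82 \left(-5 - 82\right)\right) + 106\right) = 76 \left(- 8 \left(\left(-82\right) \left(-87\right)\right) + 106\right) = 76 \left(\left(-8\right) 7134 + 106\right) = 76 \left(-57072 + 106\right) = 76 \left(-56966\right) = -4329416$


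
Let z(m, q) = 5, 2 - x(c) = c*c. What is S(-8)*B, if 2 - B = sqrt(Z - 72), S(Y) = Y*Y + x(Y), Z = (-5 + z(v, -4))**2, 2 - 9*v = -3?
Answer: 4 - 12*I*sqrt(2) ≈ 4.0 - 16.971*I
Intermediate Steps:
v = 5/9 (v = 2/9 - 1/9*(-3) = 2/9 + 1/3 = 5/9 ≈ 0.55556)
x(c) = 2 - c**2 (x(c) = 2 - c*c = 2 - c**2)
Z = 0 (Z = (-5 + 5)**2 = 0**2 = 0)
S(Y) = 2 (S(Y) = Y*Y + (2 - Y**2) = Y**2 + (2 - Y**2) = 2)
B = 2 - 6*I*sqrt(2) (B = 2 - sqrt(0 - 72) = 2 - sqrt(-72) = 2 - 6*I*sqrt(2) ≈ 2.0 - 8.4853*I)
S(-8)*B = 2*(2 - 6*I*sqrt(2)) = 4 - 12*I*sqrt(2)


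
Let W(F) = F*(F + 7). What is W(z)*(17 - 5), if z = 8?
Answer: 1440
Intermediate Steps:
W(F) = F*(7 + F)
W(z)*(17 - 5) = (8*(7 + 8))*(17 - 5) = (8*15)*12 = 120*12 = 1440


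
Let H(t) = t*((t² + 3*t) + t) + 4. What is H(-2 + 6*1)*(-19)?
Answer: -2508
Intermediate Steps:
H(t) = 4 + t*(t² + 4*t) (H(t) = t*(t² + 4*t) + 4 = 4 + t*(t² + 4*t))
H(-2 + 6*1)*(-19) = (4 + (-2 + 6*1)³ + 4*(-2 + 6*1)²)*(-19) = (4 + (-2 + 6)³ + 4*(-2 + 6)²)*(-19) = (4 + 4³ + 4*4²)*(-19) = (4 + 64 + 4*16)*(-19) = (4 + 64 + 64)*(-19) = 132*(-19) = -2508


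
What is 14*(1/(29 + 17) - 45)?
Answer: -14483/23 ≈ -629.70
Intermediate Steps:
14*(1/(29 + 17) - 45) = 14*(1/46 - 45) = 14*(-2069/46) = -14483/23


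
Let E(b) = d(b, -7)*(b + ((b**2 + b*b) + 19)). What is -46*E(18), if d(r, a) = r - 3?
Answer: -472650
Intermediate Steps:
d(r, a) = -3 + r
E(b) = (-3 + b)*(19 + b + 2*b**2) (E(b) = (-3 + b)*(b + ((b**2 + b*b) + 19)) = (-3 + b)*(b + ((b**2 + b**2) + 19)) = (-3 + b)*(b + (2*b**2 + 19)) = (-3 + b)*(b + (19 + 2*b**2)) = (-3 + b)*(19 + b + 2*b**2))
-46*E(18) = -46*(-3 + 18)*(19 + 18 + 2*18**2) = -690*(19 + 18 + 2*324) = -690*(19 + 18 + 648) = -690*685 = -46*10275 = -472650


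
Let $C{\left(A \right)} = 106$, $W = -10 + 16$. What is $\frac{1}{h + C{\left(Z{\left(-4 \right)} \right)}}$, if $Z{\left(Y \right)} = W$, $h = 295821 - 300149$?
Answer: $- \frac{1}{4222} \approx -0.00023685$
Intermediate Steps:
$h = -4328$ ($h = 295821 - 300149 = -4328$)
$W = 6$
$Z{\left(Y \right)} = 6$
$\frac{1}{h + C{\left(Z{\left(-4 \right)} \right)}} = \frac{1}{-4328 + 106} = \frac{1}{-4222} = - \frac{1}{4222}$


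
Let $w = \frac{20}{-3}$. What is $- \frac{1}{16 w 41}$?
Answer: $\frac{3}{13120} \approx 0.00022866$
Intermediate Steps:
$w = - \frac{20}{3}$ ($w = 20 \left(- \frac{1}{3}\right) = - \frac{20}{3} \approx -6.6667$)
$- \frac{1}{16 w 41} = - \frac{1}{16 \left(- \frac{20}{3}\right) 41} = - \frac{1}{\left(- \frac{320}{3}\right) 41} = - \frac{1}{- \frac{13120}{3}} = \left(-1\right) \left(- \frac{3}{13120}\right) = \frac{3}{13120}$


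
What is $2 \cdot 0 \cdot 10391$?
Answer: $0$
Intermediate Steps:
$2 \cdot 0 \cdot 10391 = 0 \cdot 10391 = 0$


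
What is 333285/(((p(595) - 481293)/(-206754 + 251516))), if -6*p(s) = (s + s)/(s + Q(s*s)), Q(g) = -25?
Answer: -1020425616828/32920465 ≈ -30997.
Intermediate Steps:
p(s) = -s/(3*(-25 + s)) (p(s) = -(s + s)/(6*(s - 25)) = -2*s/(6*(-25 + s)) = -s/(3*(-25 + s)))
333285/(((p(595) - 481293)/(-206754 + 251516))) = 333285/(((-1*595/(-75 + 3*595) - 481293)/(-206754 + 251516))) = 333285/(((-1*595/(-75 + 1785) - 481293)/44762)) = 333285/(((-1*595/1710 - 481293)*(1/44762))) = 333285/(((-1*595*1/1710 - 481293)*(1/44762))) = 333285/(((-119/342 - 481293)*(1/44762))) = 333285/((-164602325/342*1/44762)) = 333285/(-164602325/15308604) = 333285*(-15308604/164602325) = -1020425616828/32920465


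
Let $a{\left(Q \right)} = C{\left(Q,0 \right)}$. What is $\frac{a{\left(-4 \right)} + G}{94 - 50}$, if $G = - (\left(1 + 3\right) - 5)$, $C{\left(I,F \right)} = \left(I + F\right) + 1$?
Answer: $- \frac{1}{22} \approx -0.045455$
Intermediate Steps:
$C{\left(I,F \right)} = 1 + F + I$ ($C{\left(I,F \right)} = \left(F + I\right) + 1 = 1 + F + I$)
$a{\left(Q \right)} = 1 + Q$ ($a{\left(Q \right)} = 1 + 0 + Q = 1 + Q$)
$G = 1$ ($G = - (4 - 5) = \left(-1\right) \left(-1\right) = 1$)
$\frac{a{\left(-4 \right)} + G}{94 - 50} = \frac{\left(1 - 4\right) + 1}{94 - 50} = \frac{-3 + 1}{44} = \frac{1}{44} \left(-2\right) = - \frac{1}{22}$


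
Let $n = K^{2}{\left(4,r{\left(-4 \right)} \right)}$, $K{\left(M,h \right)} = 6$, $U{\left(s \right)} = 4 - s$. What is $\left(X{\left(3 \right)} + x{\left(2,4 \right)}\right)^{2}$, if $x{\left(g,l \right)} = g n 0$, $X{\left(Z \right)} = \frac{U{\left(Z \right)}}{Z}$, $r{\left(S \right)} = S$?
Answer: $\frac{1}{9} \approx 0.11111$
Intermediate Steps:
$n = 36$ ($n = 6^{2} = 36$)
$X{\left(Z \right)} = \frac{4 - Z}{Z}$
$x{\left(g,l \right)} = 0$ ($x{\left(g,l \right)} = g 36 \cdot 0 = 36 g 0 = 0$)
$\left(X{\left(3 \right)} + x{\left(2,4 \right)}\right)^{2} = \left(\frac{4 - 3}{3} + 0\right)^{2} = \left(\frac{1}{3} \cdot 1 + 0\right)^{2} = \left(\frac{1}{3} + 0\right)^{2} = \left(\frac{1}{3}\right)^{2} = \frac{1}{9}$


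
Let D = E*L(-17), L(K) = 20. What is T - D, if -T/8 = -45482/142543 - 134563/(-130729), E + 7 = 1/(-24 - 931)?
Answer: 478137789362400/3559190234777 ≈ 134.34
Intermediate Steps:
E = -6686/955 (E = -7 + 1/(-24 - 931) = -7 + 1/(-955) = -7 - 1/955 = -6686/955 ≈ -7.0010)
D = -26744/191 (D = -6686/955*20 = -26744/191 ≈ -140.02)
T = -105881578648/18634503847 (T = -8*(-45482/142543 - 134563/(-130729)) = -8*(-45482*1/142543 - 134563*(-1/130729)) = -8*(-45482/142543 + 134563/130729) = -8*13235197331/18634503847 = -105881578648/18634503847 ≈ -5.6820)
T - D = -105881578648/18634503847 - 1*(-26744/191) = -105881578648/18634503847 + 26744/191 = 478137789362400/3559190234777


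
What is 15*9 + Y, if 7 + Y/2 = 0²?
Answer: 121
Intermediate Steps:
Y = -14 (Y = -14 + 2*0² = -14 + 2*0 = -14 + 0 = -14)
15*9 + Y = 15*9 - 14 = 135 - 14 = 121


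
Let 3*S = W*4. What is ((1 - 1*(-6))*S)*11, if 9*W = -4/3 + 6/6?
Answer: -308/81 ≈ -3.8025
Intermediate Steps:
W = -1/27 (W = (-4/3 + 6/6)/9 = (-4*⅓ + 6*(⅙))/9 = (-4/3 + 1)/9 = (⅑)*(-⅓) = -1/27 ≈ -0.037037)
S = -4/81 (S = (-1/27*4)/3 = (⅓)*(-4/27) = -4/81 ≈ -0.049383)
((1 - 1*(-6))*S)*11 = ((1 - 1*(-6))*(-4/81))*11 = ((1 + 6)*(-4/81))*11 = (7*(-4/81))*11 = -28/81*11 = -308/81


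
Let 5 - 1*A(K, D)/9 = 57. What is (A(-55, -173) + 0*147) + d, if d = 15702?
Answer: 15234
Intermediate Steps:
A(K, D) = -468 (A(K, D) = 45 - 9*57 = 45 - 513 = -468)
(A(-55, -173) + 0*147) + d = (-468 + 0*147) + 15702 = (-468 + 0) + 15702 = -468 + 15702 = 15234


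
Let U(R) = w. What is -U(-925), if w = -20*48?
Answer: 960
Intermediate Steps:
w = -960
U(R) = -960
-U(-925) = -1*(-960) = 960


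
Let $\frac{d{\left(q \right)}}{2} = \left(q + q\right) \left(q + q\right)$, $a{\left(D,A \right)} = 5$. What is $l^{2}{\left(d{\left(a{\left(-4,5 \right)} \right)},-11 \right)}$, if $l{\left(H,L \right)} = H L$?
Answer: $4840000$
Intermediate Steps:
$d{\left(q \right)} = 8 q^{2}$ ($d{\left(q \right)} = 2 \left(q + q\right) \left(q + q\right) = 2 \cdot 2 q 2 q = 2 \cdot 4 q^{2} = 8 q^{2}$)
$l^{2}{\left(d{\left(a{\left(-4,5 \right)} \right)},-11 \right)} = \left(8 \cdot 5^{2} \left(-11\right)\right)^{2} = \left(8 \cdot 25 \left(-11\right)\right)^{2} = \left(200 \left(-11\right)\right)^{2} = \left(-2200\right)^{2} = 4840000$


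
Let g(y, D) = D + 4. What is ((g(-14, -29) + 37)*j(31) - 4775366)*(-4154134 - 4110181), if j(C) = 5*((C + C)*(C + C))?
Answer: 37559047252690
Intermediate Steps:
g(y, D) = 4 + D
j(C) = 20*C² (j(C) = 5*((2*C)*(2*C)) = 5*(4*C²) = 20*C²)
((g(-14, -29) + 37)*j(31) - 4775366)*(-4154134 - 4110181) = (((4 - 29) + 37)*(20*31²) - 4775366)*(-4154134 - 4110181) = ((-25 + 37)*(20*961) - 4775366)*(-8264315) = (12*19220 - 4775366)*(-8264315) = (230640 - 4775366)*(-8264315) = -4544726*(-8264315) = 37559047252690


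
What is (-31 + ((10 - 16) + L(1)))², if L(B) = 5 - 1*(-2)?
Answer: 900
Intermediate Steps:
L(B) = 7 (L(B) = 5 + 2 = 7)
(-31 + ((10 - 16) + L(1)))² = (-31 + ((10 - 16) + 7))² = (-31 + (-6 + 7))² = (-31 + 1)² = (-30)² = 900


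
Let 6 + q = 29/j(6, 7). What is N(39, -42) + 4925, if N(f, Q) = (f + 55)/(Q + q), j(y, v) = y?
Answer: 1275011/259 ≈ 4922.8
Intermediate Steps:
q = -7/6 (q = -6 + 29/6 = -7/6 ≈ -1.1667)
N(f, Q) = (55 + f)/(-7/6 + Q) (N(f, Q) = (f + 55)/(Q - 7/6) = (55 + f)/(-7/6 + Q))
N(39, -42) + 4925 = 6*(55 + 39)/(-7 + 6*(-42)) + 4925 = 6*94/(-7 - 252) + 4925 = 6*94/(-259) + 4925 = 6*(-1/259)*94 + 4925 = -564/259 + 4925 = 1275011/259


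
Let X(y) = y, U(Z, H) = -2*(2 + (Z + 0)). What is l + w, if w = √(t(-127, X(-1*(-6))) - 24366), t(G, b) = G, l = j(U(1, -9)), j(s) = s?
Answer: -6 + I*√24493 ≈ -6.0 + 156.5*I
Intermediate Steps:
U(Z, H) = -4 - 2*Z (U(Z, H) = -2*(2 + Z) = -4 - 2*Z)
l = -6 (l = -4 - 2*1 = -4 - 2 = -6)
w = I*√24493 (w = √(-127 - 24366) = √(-24493) = I*√24493 ≈ 156.5*I)
l + w = -6 + I*√24493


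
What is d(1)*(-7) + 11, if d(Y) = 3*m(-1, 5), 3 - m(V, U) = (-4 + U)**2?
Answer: -31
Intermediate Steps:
m(V, U) = 3 - (-4 + U)**2
d(Y) = 6 (d(Y) = 3*(3 - (-4 + 5)**2) = 3*(3 - 1*1**2) = 3*(3 - 1*1) = 3*(3 - 1) = 3*2 = 6)
d(1)*(-7) + 11 = 6*(-7) + 11 = -42 + 11 = -31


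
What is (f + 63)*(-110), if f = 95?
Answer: -17380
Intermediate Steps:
(f + 63)*(-110) = (95 + 63)*(-110) = 158*(-110) = -17380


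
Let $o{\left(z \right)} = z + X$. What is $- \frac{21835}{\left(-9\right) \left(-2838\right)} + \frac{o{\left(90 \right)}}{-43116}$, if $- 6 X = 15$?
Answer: $- \frac{28596145}{33371784} \approx -0.8569$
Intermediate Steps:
$X = - \frac{5}{2}$ ($X = \left(- \frac{1}{6}\right) 15 = - \frac{5}{2} \approx -2.5$)
$o{\left(z \right)} = - \frac{5}{2} + z$ ($o{\left(z \right)} = z - \frac{5}{2} = - \frac{5}{2} + z$)
$- \frac{21835}{\left(-9\right) \left(-2838\right)} + \frac{o{\left(90 \right)}}{-43116} = - \frac{21835}{\left(-9\right) \left(-2838\right)} + \frac{- \frac{5}{2} + 90}{-43116} = - \frac{21835}{25542} + \frac{175}{2} \left(- \frac{1}{43116}\right) = \left(-21835\right) \frac{1}{25542} - \frac{175}{86232} = - \frac{1985}{2322} - \frac{175}{86232} = - \frac{28596145}{33371784}$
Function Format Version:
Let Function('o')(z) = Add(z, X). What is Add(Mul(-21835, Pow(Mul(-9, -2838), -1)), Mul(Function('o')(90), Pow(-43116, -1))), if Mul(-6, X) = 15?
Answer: Rational(-28596145, 33371784) ≈ -0.85690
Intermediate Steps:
X = Rational(-5, 2) (X = Mul(Rational(-1, 6), 15) = Rational(-5, 2) ≈ -2.5000)
Function('o')(z) = Add(Rational(-5, 2), z) (Function('o')(z) = Add(z, Rational(-5, 2)) = Add(Rational(-5, 2), z))
Add(Mul(-21835, Pow(Mul(-9, -2838), -1)), Mul(Function('o')(90), Pow(-43116, -1))) = Add(Mul(-21835, Pow(Mul(-9, -2838), -1)), Mul(Add(Rational(-5, 2), 90), Pow(-43116, -1))) = Add(Mul(-21835, Pow(25542, -1)), Mul(Rational(175, 2), Rational(-1, 43116))) = Add(Mul(-21835, Rational(1, 25542)), Rational(-175, 86232)) = Add(Rational(-1985, 2322), Rational(-175, 86232)) = Rational(-28596145, 33371784)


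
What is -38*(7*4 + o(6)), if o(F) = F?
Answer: -1292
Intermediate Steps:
-38*(7*4 + o(6)) = -38*(7*4 + 6) = -38*(28 + 6) = -38*34 = -1292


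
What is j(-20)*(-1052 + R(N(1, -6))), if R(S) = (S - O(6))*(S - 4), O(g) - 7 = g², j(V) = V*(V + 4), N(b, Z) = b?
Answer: -296320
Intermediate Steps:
j(V) = V*(4 + V)
O(g) = 7 + g²
R(S) = (-43 + S)*(-4 + S) (R(S) = (S - (7 + 6²))*(S - 4) = (S - (7 + 36))*(-4 + S) = (S - 1*43)*(-4 + S) = (S - 43)*(-4 + S) = (-43 + S)*(-4 + S))
j(-20)*(-1052 + R(N(1, -6))) = (-20*(4 - 20))*(-1052 + (172 + 1² - 47*1)) = (-20*(-16))*(-1052 + (172 + 1 - 47)) = 320*(-1052 + 126) = 320*(-926) = -296320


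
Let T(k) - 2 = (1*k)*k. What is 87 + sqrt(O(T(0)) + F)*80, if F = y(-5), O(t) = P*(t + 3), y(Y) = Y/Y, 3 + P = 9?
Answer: 87 + 80*sqrt(31) ≈ 532.42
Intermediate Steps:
P = 6 (P = -3 + 9 = 6)
T(k) = 2 + k**2 (T(k) = 2 + (1*k)*k = 2 + k*k = 2 + k**2)
y(Y) = 1
O(t) = 18 + 6*t (O(t) = 6*(t + 3) = 6*(3 + t) = 18 + 6*t)
F = 1
87 + sqrt(O(T(0)) + F)*80 = 87 + sqrt((18 + 6*(2 + 0**2)) + 1)*80 = 87 + sqrt((18 + 6*(2 + 0)) + 1)*80 = 87 + sqrt((18 + 6*2) + 1)*80 = 87 + sqrt((18 + 12) + 1)*80 = 87 + sqrt(30 + 1)*80 = 87 + sqrt(31)*80 = 87 + 80*sqrt(31)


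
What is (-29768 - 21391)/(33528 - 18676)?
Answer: -51159/14852 ≈ -3.4446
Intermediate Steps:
(-29768 - 21391)/(33528 - 18676) = -51159/14852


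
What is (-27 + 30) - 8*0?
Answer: 3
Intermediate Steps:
(-27 + 30) - 8*0 = 3 + 0 = 3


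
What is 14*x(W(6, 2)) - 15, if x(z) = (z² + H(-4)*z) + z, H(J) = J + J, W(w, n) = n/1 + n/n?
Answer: -183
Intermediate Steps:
W(w, n) = 1 + n (W(w, n) = n*1 + 1 = n + 1 = 1 + n)
H(J) = 2*J
x(z) = z² - 7*z (x(z) = (z² + (2*(-4))*z) + z = (z² - 8*z) + z = z² - 7*z)
14*x(W(6, 2)) - 15 = 14*((1 + 2)*(-7 + (1 + 2))) - 15 = 14*(3*(-7 + 3)) - 15 = 14*(3*(-4)) - 15 = 14*(-12) - 15 = -168 - 15 = -183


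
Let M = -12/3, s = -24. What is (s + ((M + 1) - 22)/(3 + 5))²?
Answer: 47089/64 ≈ 735.77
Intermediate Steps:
M = -4 (M = -12*⅓ = -4)
(s + ((M + 1) - 22)/(3 + 5))² = (-24 + ((-4 + 1) - 22)/(3 + 5))² = (-24 + (-3 - 22)/8)² = (-24 - 25*⅛)² = (-24 - 25/8)² = (-217/8)² = 47089/64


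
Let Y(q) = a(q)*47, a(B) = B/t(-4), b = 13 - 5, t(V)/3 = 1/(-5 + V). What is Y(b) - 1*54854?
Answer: -55982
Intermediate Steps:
t(V) = 3/(-5 + V)
b = 8
a(B) = -3*B (a(B) = B/((3/(-5 - 4))) = B/((3/(-9))) = B/((3*(-⅑))) = B/(-⅓) = B*(-3) = -3*B)
Y(q) = -141*q (Y(q) = -3*q*47 = -141*q)
Y(b) - 1*54854 = -141*8 - 1*54854 = -1128 - 54854 = -55982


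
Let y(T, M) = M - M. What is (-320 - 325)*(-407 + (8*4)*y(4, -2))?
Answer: 262515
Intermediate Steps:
y(T, M) = 0
(-320 - 325)*(-407 + (8*4)*y(4, -2)) = (-320 - 325)*(-407 + (8*4)*0) = -645*(-407 + 32*0) = -645*(-407 + 0) = -645*(-407) = 262515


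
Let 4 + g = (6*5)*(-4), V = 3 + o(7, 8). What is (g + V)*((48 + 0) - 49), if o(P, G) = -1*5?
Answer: 126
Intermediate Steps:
o(P, G) = -5
V = -2 (V = 3 - 5 = -2)
g = -124 (g = -4 + (6*5)*(-4) = -4 + 30*(-4) = -4 - 120 = -124)
(g + V)*((48 + 0) - 49) = (-124 - 2)*((48 + 0) - 49) = -126*(48 - 49) = -126*(-1) = 126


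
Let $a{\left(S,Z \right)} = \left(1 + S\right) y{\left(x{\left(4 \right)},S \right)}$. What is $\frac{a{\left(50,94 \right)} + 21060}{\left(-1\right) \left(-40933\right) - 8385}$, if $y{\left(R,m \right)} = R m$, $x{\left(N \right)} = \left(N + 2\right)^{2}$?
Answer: $\frac{28215}{8137} \approx 3.4675$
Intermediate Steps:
$x{\left(N \right)} = \left(2 + N\right)^{2}$
$a{\left(S,Z \right)} = 36 S \left(1 + S\right)$ ($a{\left(S,Z \right)} = \left(1 + S\right) \left(2 + 4\right)^{2} S = \left(1 + S\right) 6^{2} S = \left(1 + S\right) 36 S = 36 S \left(1 + S\right)$)
$\frac{a{\left(50,94 \right)} + 21060}{\left(-1\right) \left(-40933\right) - 8385} = \frac{36 \cdot 50 \left(1 + 50\right) + 21060}{\left(-1\right) \left(-40933\right) - 8385} = \frac{36 \cdot 50 \cdot 51 + 21060}{40933 - 8385} = \frac{91800 + 21060}{32548} = 112860 \cdot \frac{1}{32548} = \frac{28215}{8137}$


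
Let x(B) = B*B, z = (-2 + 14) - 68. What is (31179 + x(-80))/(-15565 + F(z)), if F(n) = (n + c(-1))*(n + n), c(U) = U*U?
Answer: -37579/9405 ≈ -3.9956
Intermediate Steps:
c(U) = U²
z = -56 (z = 12 - 68 = -56)
x(B) = B²
F(n) = 2*n*(1 + n) (F(n) = (n + (-1)²)*(n + n) = (n + 1)*(2*n) = (1 + n)*(2*n) = 2*n*(1 + n))
(31179 + x(-80))/(-15565 + F(z)) = (31179 + (-80)²)/(-15565 + 2*(-56)*(1 - 56)) = (31179 + 6400)/(-15565 + 2*(-56)*(-55)) = 37579/(-15565 + 6160) = 37579/(-9405) = 37579*(-1/9405) = -37579/9405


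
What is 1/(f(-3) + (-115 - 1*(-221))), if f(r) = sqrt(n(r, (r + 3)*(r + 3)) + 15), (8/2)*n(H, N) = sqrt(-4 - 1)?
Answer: 1/(106 + sqrt(15 + I*sqrt(5)/4)) ≈ 0.0091014 - 5.98e-6*I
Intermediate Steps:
n(H, N) = I*sqrt(5)/4 (n(H, N) = sqrt(-4 - 1)/4 = sqrt(-5)/4 = (I*sqrt(5))/4 = I*sqrt(5)/4)
f(r) = sqrt(15 + I*sqrt(5)/4) (f(r) = sqrt(I*sqrt(5)/4 + 15) = sqrt(15 + I*sqrt(5)/4))
1/(f(-3) + (-115 - 1*(-221))) = 1/(sqrt(60 + I*sqrt(5))/2 + (-115 - 1*(-221))) = 1/(sqrt(60 + I*sqrt(5))/2 + (-115 + 221)) = 1/(sqrt(60 + I*sqrt(5))/2 + 106) = 1/(106 + sqrt(60 + I*sqrt(5))/2)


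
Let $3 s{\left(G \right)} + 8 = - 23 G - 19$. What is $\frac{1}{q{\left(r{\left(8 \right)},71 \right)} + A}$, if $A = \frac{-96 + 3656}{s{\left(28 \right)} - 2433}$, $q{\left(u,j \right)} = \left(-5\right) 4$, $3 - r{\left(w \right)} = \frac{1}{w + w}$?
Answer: $- \frac{797}{17008} \approx -0.04686$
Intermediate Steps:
$s{\left(G \right)} = -9 - \frac{23 G}{3}$ ($s{\left(G \right)} = - \frac{8}{3} + \frac{- 23 G - 19}{3} = - \frac{8}{3} + \frac{-19 - 23 G}{3} = - \frac{8}{3} - \left(\frac{19}{3} + \frac{23 G}{3}\right) = -9 - \frac{23 G}{3}$)
$r{\left(w \right)} = 3 - \frac{1}{2 w}$ ($r{\left(w \right)} = 3 - \frac{1}{w + w} = 3 - \frac{1}{2 w}$)
$q{\left(u,j \right)} = -20$
$A = - \frac{1068}{797}$ ($A = \frac{-96 + 3656}{\left(-9 - \frac{644}{3}\right) - 2433} = \frac{3560}{\left(-9 - \frac{644}{3}\right) - 2433} = \frac{3560}{- \frac{671}{3} - 2433} = \frac{3560}{- \frac{7970}{3}} = 3560 \left(- \frac{3}{7970}\right) = - \frac{1068}{797} \approx -1.34$)
$\frac{1}{q{\left(r{\left(8 \right)},71 \right)} + A} = \frac{1}{-20 - \frac{1068}{797}} = \frac{1}{- \frac{17008}{797}} = - \frac{797}{17008}$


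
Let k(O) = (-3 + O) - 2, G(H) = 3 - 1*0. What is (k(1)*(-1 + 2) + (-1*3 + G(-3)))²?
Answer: 16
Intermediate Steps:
G(H) = 3 (G(H) = 3 + 0 = 3)
k(O) = -5 + O
(k(1)*(-1 + 2) + (-1*3 + G(-3)))² = ((-5 + 1)*(-1 + 2) + (-1*3 + 3))² = (-4*1 + (-3 + 3))² = (-4 + 0)² = (-4)² = 16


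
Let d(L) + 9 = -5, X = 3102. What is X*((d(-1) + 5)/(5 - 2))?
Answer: -9306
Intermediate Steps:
d(L) = -14 (d(L) = -9 - 5 = -14)
X*((d(-1) + 5)/(5 - 2)) = 3102*((-14 + 5)/(5 - 2)) = 3102*(-9/3) = 3102*(-9*1/3) = 3102*(-3) = -9306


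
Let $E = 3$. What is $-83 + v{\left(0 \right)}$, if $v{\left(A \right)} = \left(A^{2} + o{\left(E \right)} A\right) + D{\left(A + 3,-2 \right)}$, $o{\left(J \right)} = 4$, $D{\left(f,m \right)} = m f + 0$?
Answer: $-89$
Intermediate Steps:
$D{\left(f,m \right)} = f m$ ($D{\left(f,m \right)} = f m + 0 = f m$)
$v{\left(A \right)} = -6 + A^{2} + 2 A$ ($v{\left(A \right)} = \left(A^{2} + 4 A\right) + \left(A + 3\right) \left(-2\right) = \left(A^{2} + 4 A\right) + \left(3 + A\right) \left(-2\right) = \left(A^{2} + 4 A\right) - \left(6 + 2 A\right) = -6 + A^{2} + 2 A$)
$-83 + v{\left(0 \right)} = -83 + \left(-6 + 0^{2} + 2 \cdot 0\right) = -83 + \left(-6 + 0 + 0\right) = -83 - 6 = -89$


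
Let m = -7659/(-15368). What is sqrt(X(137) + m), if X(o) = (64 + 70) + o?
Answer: sqrt(16030310854)/7684 ≈ 16.477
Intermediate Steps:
X(o) = 134 + o
m = 7659/15368 (m = -7659*(-1/15368) = 7659/15368 ≈ 0.49837)
sqrt(X(137) + m) = sqrt((134 + 137) + 7659/15368) = sqrt(271 + 7659/15368) = sqrt(4172387/15368) = sqrt(16030310854)/7684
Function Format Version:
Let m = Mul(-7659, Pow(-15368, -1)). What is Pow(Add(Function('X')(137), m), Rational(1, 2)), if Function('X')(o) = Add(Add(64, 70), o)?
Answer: Mul(Rational(1, 7684), Pow(16030310854, Rational(1, 2))) ≈ 16.477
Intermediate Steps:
Function('X')(o) = Add(134, o)
m = Rational(7659, 15368) (m = Mul(-7659, Rational(-1, 15368)) = Rational(7659, 15368) ≈ 0.49837)
Pow(Add(Function('X')(137), m), Rational(1, 2)) = Pow(Add(Add(134, 137), Rational(7659, 15368)), Rational(1, 2)) = Pow(Add(271, Rational(7659, 15368)), Rational(1, 2)) = Pow(Rational(4172387, 15368), Rational(1, 2)) = Mul(Rational(1, 7684), Pow(16030310854, Rational(1, 2)))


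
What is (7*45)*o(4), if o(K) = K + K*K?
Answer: 6300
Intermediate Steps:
o(K) = K + K**2
(7*45)*o(4) = (7*45)*(4*(1 + 4)) = 315*(4*5) = 315*20 = 6300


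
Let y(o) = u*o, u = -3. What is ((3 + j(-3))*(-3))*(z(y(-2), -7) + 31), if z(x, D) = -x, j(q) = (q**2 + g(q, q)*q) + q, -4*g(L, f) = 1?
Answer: -2925/4 ≈ -731.25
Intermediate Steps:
g(L, f) = -1/4 (g(L, f) = -1/4*1 = -1/4)
j(q) = q**2 + 3*q/4 (j(q) = (q**2 - q/4) + q = q**2 + 3*q/4)
y(o) = -3*o
((3 + j(-3))*(-3))*(z(y(-2), -7) + 31) = ((3 + (1/4)*(-3)*(3 + 4*(-3)))*(-3))*(-(-3)*(-2) + 31) = ((3 + (1/4)*(-3)*(3 - 12))*(-3))*(-1*6 + 31) = ((3 + (1/4)*(-3)*(-9))*(-3))*(-6 + 31) = ((3 + 27/4)*(-3))*25 = ((39/4)*(-3))*25 = -117/4*25 = -2925/4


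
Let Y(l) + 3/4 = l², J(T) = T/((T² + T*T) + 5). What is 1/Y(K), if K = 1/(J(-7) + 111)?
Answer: -65276738/48952249 ≈ -1.3335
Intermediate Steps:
J(T) = T/(5 + 2*T²) (J(T) = T/((T² + T²) + 5) = T/(2*T² + 5) = T/(5 + 2*T²))
K = 103/11426 (K = 1/(-7/(5 + 2*(-7)²) + 111) = 1/(-7/(5 + 2*49) + 111) = 1/(-7/(5 + 98) + 111) = 1/(-7/103 + 111) = 1/(11426/103) = 103/11426 ≈ 0.0090145)
Y(l) = -¾ + l²
1/Y(K) = 1/(-¾ + (103/11426)²) = 1/(-¾ + 10609/130553476) = 1/(-48952249/65276738) = -65276738/48952249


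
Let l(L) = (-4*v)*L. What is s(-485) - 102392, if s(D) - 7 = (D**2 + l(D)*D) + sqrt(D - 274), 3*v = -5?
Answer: 5103020/3 + I*sqrt(759) ≈ 1.701e+6 + 27.55*I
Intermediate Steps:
v = -5/3 (v = (1/3)*(-5) = -5/3 ≈ -1.6667)
l(L) = 20*L/3 (l(L) = (-4*(-5/3))*L = 20*L/3)
s(D) = 7 + sqrt(-274 + D) + 23*D**2/3 (s(D) = 7 + ((D**2 + (20*D/3)*D) + sqrt(D - 274)) = 7 + ((D**2 + 20*D**2/3) + sqrt(-274 + D)) = 7 + (23*D**2/3 + sqrt(-274 + D)) = 7 + (sqrt(-274 + D) + 23*D**2/3) = 7 + sqrt(-274 + D) + 23*D**2/3)
s(-485) - 102392 = (7 + sqrt(-274 - 485) + (23/3)*(-485)**2) - 102392 = (7 + sqrt(-759) + (23/3)*235225) - 102392 = (7 + I*sqrt(759) + 5410175/3) - 102392 = (5410196/3 + I*sqrt(759)) - 102392 = 5103020/3 + I*sqrt(759)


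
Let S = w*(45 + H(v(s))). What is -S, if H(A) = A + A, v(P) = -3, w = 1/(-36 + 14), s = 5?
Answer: 39/22 ≈ 1.7727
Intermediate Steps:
w = -1/22 (w = 1/(-22) = -1/22 ≈ -0.045455)
H(A) = 2*A
S = -39/22 (S = -(45 + 2*(-3))/22 = -(45 - 6)/22 = -1/22*39 = -39/22 ≈ -1.7727)
-S = -1*(-39/22) = 39/22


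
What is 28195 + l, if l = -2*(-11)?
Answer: 28217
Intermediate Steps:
l = 22
28195 + l = 28195 + 22 = 28217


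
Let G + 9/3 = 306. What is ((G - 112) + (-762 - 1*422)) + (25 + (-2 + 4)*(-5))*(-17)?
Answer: -1248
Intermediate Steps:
G = 303 (G = -3 + 306 = 303)
((G - 112) + (-762 - 1*422)) + (25 + (-2 + 4)*(-5))*(-17) = ((303 - 112) + (-762 - 1*422)) + (25 + (-2 + 4)*(-5))*(-17) = (191 + (-762 - 422)) + (25 + 2*(-5))*(-17) = (191 - 1184) + (25 - 10)*(-17) = -993 + 15*(-17) = -993 - 255 = -1248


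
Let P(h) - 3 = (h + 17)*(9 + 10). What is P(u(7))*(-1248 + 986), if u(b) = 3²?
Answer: -130214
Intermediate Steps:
u(b) = 9
P(h) = 326 + 19*h (P(h) = 3 + (h + 17)*(9 + 10) = 3 + (17 + h)*19 = 3 + (323 + 19*h) = 326 + 19*h)
P(u(7))*(-1248 + 986) = (326 + 19*9)*(-1248 + 986) = (326 + 171)*(-262) = 497*(-262) = -130214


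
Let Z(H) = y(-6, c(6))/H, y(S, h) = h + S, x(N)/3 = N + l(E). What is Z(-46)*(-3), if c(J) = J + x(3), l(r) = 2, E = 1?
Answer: 45/46 ≈ 0.97826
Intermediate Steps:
x(N) = 6 + 3*N (x(N) = 3*(N + 2) = 3*(2 + N) = 6 + 3*N)
c(J) = 15 + J (c(J) = J + (6 + 3*3) = J + (6 + 9) = J + 15 = 15 + J)
y(S, h) = S + h
Z(H) = 15/H (Z(H) = (-6 + (15 + 6))/H = (-6 + 21)/H = 15/H)
Z(-46)*(-3) = (15/(-46))*(-3) = (15*(-1/46))*(-3) = -15/46*(-3) = 45/46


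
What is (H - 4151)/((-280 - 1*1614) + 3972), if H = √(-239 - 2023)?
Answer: -4151/2078 + I*√2262/2078 ≈ -1.9976 + 0.022888*I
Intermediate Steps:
H = I*√2262 (H = √(-2262) = I*√2262 ≈ 47.56*I)
(H - 4151)/((-280 - 1*1614) + 3972) = (I*√2262 - 4151)/((-280 - 1*1614) + 3972) = (-4151 + I*√2262)/((-280 - 1614) + 3972) = (-4151 + I*√2262)/(-1894 + 3972) = (-4151 + I*√2262)/2078 = (-4151 + I*√2262)*(1/2078) = -4151/2078 + I*√2262/2078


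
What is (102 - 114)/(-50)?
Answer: 6/25 ≈ 0.24000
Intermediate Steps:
(102 - 114)/(-50) = -1/50*(-12) = 6/25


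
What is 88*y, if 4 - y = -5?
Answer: 792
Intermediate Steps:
y = 9 (y = 4 - 1*(-5) = 4 + 5 = 9)
88*y = 88*9 = 792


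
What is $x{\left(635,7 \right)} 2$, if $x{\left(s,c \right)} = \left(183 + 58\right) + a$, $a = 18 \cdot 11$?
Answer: $878$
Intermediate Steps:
$a = 198$
$x{\left(s,c \right)} = 439$ ($x{\left(s,c \right)} = \left(183 + 58\right) + 198 = 241 + 198 = 439$)
$x{\left(635,7 \right)} 2 = 439 \cdot 2 = 878$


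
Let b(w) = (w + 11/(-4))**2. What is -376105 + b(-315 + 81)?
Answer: -5120871/16 ≈ -3.2005e+5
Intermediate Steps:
b(w) = (-11/4 + w)**2 (b(w) = (w + 11*(-1/4))**2 = (w - 11/4)**2 = (-11/4 + w)**2)
-376105 + b(-315 + 81) = -376105 + (-11 + 4*(-315 + 81))**2/16 = -376105 + (-11 + 4*(-234))**2/16 = -376105 + (-11 - 936)**2/16 = -376105 + (1/16)*(-947)**2 = -376105 + (1/16)*896809 = -376105 + 896809/16 = -5120871/16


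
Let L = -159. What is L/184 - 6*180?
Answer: -198879/184 ≈ -1080.9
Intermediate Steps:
L/184 - 6*180 = -159/184 - 6*180 = -159*1/184 - 1080 = -159/184 - 1080 = -198879/184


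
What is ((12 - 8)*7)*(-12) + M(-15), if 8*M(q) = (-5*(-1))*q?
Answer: -2763/8 ≈ -345.38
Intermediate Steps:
M(q) = 5*q/8 (M(q) = ((-5*(-1))*q)/8 = (5*q)/8 = 5*q/8)
((12 - 8)*7)*(-12) + M(-15) = ((12 - 8)*7)*(-12) + (5/8)*(-15) = (4*7)*(-12) - 75/8 = 28*(-12) - 75/8 = -336 - 75/8 = -2763/8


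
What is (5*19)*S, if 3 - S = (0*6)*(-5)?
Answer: 285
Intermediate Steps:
S = 3 (S = 3 - 0*6*(-5) = 3 - 0*(-5) = 3 - 1*0 = 3 + 0 = 3)
(5*19)*S = (5*19)*3 = 95*3 = 285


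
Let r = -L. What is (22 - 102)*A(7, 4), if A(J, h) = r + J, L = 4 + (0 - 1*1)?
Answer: -320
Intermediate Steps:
L = 3 (L = 4 + (0 - 1) = 4 - 1 = 3)
r = -3 (r = -1*3 = -3)
A(J, h) = -3 + J
(22 - 102)*A(7, 4) = (22 - 102)*(-3 + 7) = -80*4 = -320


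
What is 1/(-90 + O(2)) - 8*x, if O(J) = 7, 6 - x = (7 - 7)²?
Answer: -3985/83 ≈ -48.012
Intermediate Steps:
x = 6 (x = 6 - (7 - 7)² = 6 - 1*0² = 6 - 1*0 = 6 + 0 = 6)
1/(-90 + O(2)) - 8*x = 1/(-90 + 7) - 8*6 = 1/(-83) - 48 = -1/83 - 48 = -3985/83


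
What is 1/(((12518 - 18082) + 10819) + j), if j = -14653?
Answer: -1/9398 ≈ -0.00010641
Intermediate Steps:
1/(((12518 - 18082) + 10819) + j) = 1/(((12518 - 18082) + 10819) - 14653) = 1/((-5564 + 10819) - 14653) = 1/(5255 - 14653) = 1/(-9398) = -1/9398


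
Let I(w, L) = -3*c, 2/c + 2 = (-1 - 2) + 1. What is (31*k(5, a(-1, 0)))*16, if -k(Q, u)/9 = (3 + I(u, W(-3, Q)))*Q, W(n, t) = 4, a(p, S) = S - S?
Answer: -100440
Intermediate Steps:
a(p, S) = 0
c = -½ (c = 2/(-2 + ((-1 - 2) + 1)) = 2/(-2 + (-3 + 1)) = 2/(-2 - 2) = 2/(-4) = 2*(-¼) = -½ ≈ -0.50000)
I(w, L) = 3/2 (I(w, L) = -3*(-½) = 3/2)
k(Q, u) = -81*Q/2 (k(Q, u) = -9*(3 + 3/2)*Q = -81*Q/2)
(31*k(5, a(-1, 0)))*16 = (31*(-81/2*5))*16 = (31*(-405/2))*16 = -12555/2*16 = -100440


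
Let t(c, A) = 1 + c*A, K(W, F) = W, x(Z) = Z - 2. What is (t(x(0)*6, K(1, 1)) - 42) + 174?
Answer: 121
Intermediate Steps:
x(Z) = -2 + Z
t(c, A) = 1 + A*c
(t(x(0)*6, K(1, 1)) - 42) + 174 = ((1 + 1*((-2 + 0)*6)) - 42) + 174 = ((1 + 1*(-2*6)) - 42) + 174 = ((1 + 1*(-12)) - 42) + 174 = ((1 - 12) - 42) + 174 = (-11 - 42) + 174 = -53 + 174 = 121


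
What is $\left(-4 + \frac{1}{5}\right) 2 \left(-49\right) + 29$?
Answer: $\frac{2007}{5} \approx 401.4$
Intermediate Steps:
$\left(-4 + \frac{1}{5}\right) 2 \left(-49\right) + 29 = \left(- \frac{19}{5}\right) 2 \left(-49\right) + 29 = \left(- \frac{38}{5}\right) \left(-49\right) + 29 = \frac{1862}{5} + 29 = \frac{2007}{5}$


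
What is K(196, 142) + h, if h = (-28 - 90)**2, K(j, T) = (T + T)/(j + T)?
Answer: 2353298/169 ≈ 13925.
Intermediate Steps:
K(j, T) = 2*T/(T + j) (K(j, T) = (2*T)/(T + j) = 2*T/(T + j))
h = 13924 (h = (-118)**2 = 13924)
K(196, 142) + h = 2*142/(142 + 196) + 13924 = 2*142/338 + 13924 = 2*142*(1/338) + 13924 = 142/169 + 13924 = 2353298/169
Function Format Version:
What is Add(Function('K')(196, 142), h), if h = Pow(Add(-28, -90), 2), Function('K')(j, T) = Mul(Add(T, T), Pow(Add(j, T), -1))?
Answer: Rational(2353298, 169) ≈ 13925.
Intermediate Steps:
Function('K')(j, T) = Mul(2, T, Pow(Add(T, j), -1)) (Function('K')(j, T) = Mul(Mul(2, T), Pow(Add(T, j), -1)) = Mul(2, T, Pow(Add(T, j), -1)))
h = 13924 (h = Pow(-118, 2) = 13924)
Add(Function('K')(196, 142), h) = Add(Mul(2, 142, Pow(Add(142, 196), -1)), 13924) = Add(Mul(2, 142, Pow(338, -1)), 13924) = Add(Mul(2, 142, Rational(1, 338)), 13924) = Add(Rational(142, 169), 13924) = Rational(2353298, 169)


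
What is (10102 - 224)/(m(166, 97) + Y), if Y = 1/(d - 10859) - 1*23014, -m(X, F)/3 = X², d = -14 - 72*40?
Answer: -135852134/1453444547 ≈ -0.093469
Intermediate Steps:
d = -2894 (d = -14 - 2880 = -2894)
m(X, F) = -3*X²
Y = -316511543/13753 (Y = 1/(-2894 - 10859) - 1*23014 = 1/(-13753) - 23014 = -1/13753 - 23014 = -316511543/13753 ≈ -23014.)
(10102 - 224)/(m(166, 97) + Y) = (10102 - 224)/(-3*166² - 316511543/13753) = 9878/(-3*27556 - 316511543/13753) = 9878/(-82668 - 316511543/13753) = 9878/(-1453444547/13753) = 9878*(-13753/1453444547) = -135852134/1453444547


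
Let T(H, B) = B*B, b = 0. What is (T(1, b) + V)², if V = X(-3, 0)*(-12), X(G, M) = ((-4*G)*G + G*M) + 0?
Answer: 186624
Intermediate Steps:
X(G, M) = -4*G² + G*M (X(G, M) = (-4*G² + G*M) + 0 = -4*G² + G*M)
T(H, B) = B²
V = 432 (V = -3*(0 - 4*(-3))*(-12) = -3*(0 + 12)*(-12) = -3*12*(-12) = -36*(-12) = 432)
(T(1, b) + V)² = (0² + 432)² = (0 + 432)² = 432² = 186624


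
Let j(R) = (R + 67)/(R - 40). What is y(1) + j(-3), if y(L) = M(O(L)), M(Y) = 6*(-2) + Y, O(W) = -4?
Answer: -752/43 ≈ -17.488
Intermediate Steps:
M(Y) = -12 + Y
y(L) = -16 (y(L) = -12 - 4 = -16)
j(R) = (67 + R)/(-40 + R)
y(1) + j(-3) = -16 + (67 - 3)/(-40 - 3) = -16 + 64/(-43) = -16 - 1/43*64 = -16 - 64/43 = -752/43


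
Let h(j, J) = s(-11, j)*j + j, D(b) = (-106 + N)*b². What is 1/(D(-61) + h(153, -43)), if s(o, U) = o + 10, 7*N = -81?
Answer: -7/3062383 ≈ -2.2858e-6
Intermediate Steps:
N = -81/7 (N = (⅐)*(-81) = -81/7 ≈ -11.571)
s(o, U) = 10 + o
D(b) = -823*b²/7 (D(b) = (-106 - 81/7)*b² = -823*b²/7)
h(j, J) = 0 (h(j, J) = (10 - 11)*j + j = -j + j = 0)
1/(D(-61) + h(153, -43)) = 1/(-823/7*(-61)² + 0) = 1/(-823/7*3721 + 0) = 1/(-3062383/7 + 0) = 1/(-3062383/7) = -7/3062383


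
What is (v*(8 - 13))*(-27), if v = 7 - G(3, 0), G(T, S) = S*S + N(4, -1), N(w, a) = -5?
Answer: 1620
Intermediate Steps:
G(T, S) = -5 + S² (G(T, S) = S*S - 5 = S² - 5 = -5 + S²)
v = 12 (v = 7 - (-5 + 0²) = 7 - (-5 + 0) = 7 - 1*(-5) = 7 + 5 = 12)
(v*(8 - 13))*(-27) = (12*(8 - 13))*(-27) = (12*(-5))*(-27) = -60*(-27) = 1620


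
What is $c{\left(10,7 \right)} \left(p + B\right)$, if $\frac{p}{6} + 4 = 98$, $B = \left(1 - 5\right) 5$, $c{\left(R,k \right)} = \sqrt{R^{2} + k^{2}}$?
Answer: $544 \sqrt{149} \approx 6640.4$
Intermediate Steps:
$B = -20$ ($B = \left(-4\right) 5 = -20$)
$p = 564$ ($p = -24 + 6 \cdot 98 = -24 + 588 = 564$)
$c{\left(10,7 \right)} \left(p + B\right) = \sqrt{10^{2} + 7^{2}} \left(564 - 20\right) = \sqrt{100 + 49} \cdot 544 = \sqrt{149} \cdot 544 = 544 \sqrt{149}$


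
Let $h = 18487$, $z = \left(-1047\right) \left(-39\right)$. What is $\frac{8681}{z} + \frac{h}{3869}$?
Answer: $\frac{788466460}{157982877} \approx 4.9908$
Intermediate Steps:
$z = 40833$
$\frac{8681}{z} + \frac{h}{3869} = \frac{8681}{40833} + \frac{18487}{3869} = \frac{788466460}{157982877}$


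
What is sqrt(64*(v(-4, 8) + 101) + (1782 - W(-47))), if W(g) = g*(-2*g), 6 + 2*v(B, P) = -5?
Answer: 18*sqrt(38) ≈ 110.96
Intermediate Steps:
v(B, P) = -11/2 (v(B, P) = -3 + (1/2)*(-5) = -3 - 5/2 = -11/2)
W(g) = -2*g**2
sqrt(64*(v(-4, 8) + 101) + (1782 - W(-47))) = sqrt(64*(-11/2 + 101) + (1782 - (-2)*(-47)**2)) = sqrt(64*(191/2) + (1782 - (-2)*2209)) = sqrt(6112 + (1782 - 1*(-4418))) = sqrt(6112 + (1782 + 4418)) = sqrt(6112 + 6200) = sqrt(12312) = 18*sqrt(38)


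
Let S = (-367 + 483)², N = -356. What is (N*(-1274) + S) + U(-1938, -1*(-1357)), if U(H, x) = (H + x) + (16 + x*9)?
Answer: 478648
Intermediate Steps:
S = 13456 (S = 116² = 13456)
U(H, x) = 16 + H + 10*x (U(H, x) = (H + x) + (16 + 9*x) = 16 + H + 10*x)
(N*(-1274) + S) + U(-1938, -1*(-1357)) = (-356*(-1274) + 13456) + (16 - 1938 + 10*(-1*(-1357))) = (453544 + 13456) + (16 - 1938 + 10*1357) = 467000 + (16 - 1938 + 13570) = 467000 + 11648 = 478648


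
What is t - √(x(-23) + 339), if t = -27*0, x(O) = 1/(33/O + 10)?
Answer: -√13160782/197 ≈ -18.415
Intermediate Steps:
x(O) = 1/(10 + 33/O)
t = 0
t - √(x(-23) + 339) = 0 - √(-23/(33 + 10*(-23)) + 339) = 0 - √(-23/(33 - 230) + 339) = 0 - √(-23/(-197) + 339) = 0 - √(-23*(-1/197) + 339) = 0 - √(23/197 + 339) = 0 - √(66806/197) = 0 - √13160782/197 = -√13160782/197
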